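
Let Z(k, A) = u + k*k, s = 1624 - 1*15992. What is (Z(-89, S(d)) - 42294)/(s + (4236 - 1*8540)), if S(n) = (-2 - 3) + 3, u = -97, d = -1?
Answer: 5745/3112 ≈ 1.8461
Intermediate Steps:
S(n) = -2 (S(n) = -5 + 3 = -2)
s = -14368 (s = 1624 - 15992 = -14368)
Z(k, A) = -97 + k² (Z(k, A) = -97 + k*k = -97 + k²)
(Z(-89, S(d)) - 42294)/(s + (4236 - 1*8540)) = ((-97 + (-89)²) - 42294)/(-14368 + (4236 - 1*8540)) = ((-97 + 7921) - 42294)/(-14368 + (4236 - 8540)) = (7824 - 42294)/(-14368 - 4304) = -34470/(-18672) = -34470*(-1/18672) = 5745/3112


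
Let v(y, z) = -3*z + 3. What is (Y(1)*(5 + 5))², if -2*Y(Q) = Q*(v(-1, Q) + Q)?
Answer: 25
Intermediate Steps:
v(y, z) = 3 - 3*z
Y(Q) = -Q*(3 - 2*Q)/2 (Y(Q) = -Q*((3 - 3*Q) + Q)/2 = -Q*(3 - 2*Q)/2)
(Y(1)*(5 + 5))² = (((½)*1*(-3 + 2*1))*(5 + 5))² = (((½)*1*(-3 + 2))*10)² = (((½)*1*(-1))*10)² = (-½*10)² = (-5)² = 25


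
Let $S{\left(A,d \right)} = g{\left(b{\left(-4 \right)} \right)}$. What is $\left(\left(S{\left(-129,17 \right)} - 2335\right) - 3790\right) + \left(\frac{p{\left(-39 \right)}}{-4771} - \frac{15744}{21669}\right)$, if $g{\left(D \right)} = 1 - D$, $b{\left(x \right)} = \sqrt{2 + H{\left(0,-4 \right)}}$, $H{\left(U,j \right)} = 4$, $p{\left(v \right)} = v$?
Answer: $- \frac{16235654631}{2650841} - \sqrt{6} \approx -6127.2$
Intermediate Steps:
$b{\left(x \right)} = \sqrt{6}$ ($b{\left(x \right)} = \sqrt{2 + 4} = \sqrt{6}$)
$S{\left(A,d \right)} = 1 - \sqrt{6}$
$\left(\left(S{\left(-129,17 \right)} - 2335\right) - 3790\right) + \left(\frac{p{\left(-39 \right)}}{-4771} - \frac{15744}{21669}\right) = \left(\left(\left(1 - \sqrt{6}\right) - 2335\right) - 3790\right) - \left(- \frac{3}{367} + \frac{5248}{7223}\right) = \left(\left(-2334 - \sqrt{6}\right) - 3790\right) - \frac{1904347}{2650841} = \left(-6124 - \sqrt{6}\right) + \left(\frac{3}{367} - \frac{5248}{7223}\right) = \left(-6124 - \sqrt{6}\right) - \frac{1904347}{2650841} = - \frac{16235654631}{2650841} - \sqrt{6}$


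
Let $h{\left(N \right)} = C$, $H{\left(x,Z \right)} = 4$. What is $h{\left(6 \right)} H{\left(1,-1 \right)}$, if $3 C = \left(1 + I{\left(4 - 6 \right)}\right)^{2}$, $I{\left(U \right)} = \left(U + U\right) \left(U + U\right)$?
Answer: $\frac{1156}{3} \approx 385.33$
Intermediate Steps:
$I{\left(U \right)} = 4 U^{2}$ ($I{\left(U \right)} = 2 U 2 U = 4 U^{2}$)
$C = \frac{289}{3}$ ($C = \frac{\left(1 + 4 \left(4 - 6\right)^{2}\right)^{2}}{3} = \frac{\left(1 + 4 \left(-2\right)^{2}\right)^{2}}{3} = \frac{\left(1 + 4 \cdot 4\right)^{2}}{3} = \frac{\left(1 + 16\right)^{2}}{3} = \frac{17^{2}}{3} = \frac{1}{3} \cdot 289 = \frac{289}{3} \approx 96.333$)
$h{\left(N \right)} = \frac{289}{3}$
$h{\left(6 \right)} H{\left(1,-1 \right)} = \frac{289}{3} \cdot 4 = \frac{1156}{3}$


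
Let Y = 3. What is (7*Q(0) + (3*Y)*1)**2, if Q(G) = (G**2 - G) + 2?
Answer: 529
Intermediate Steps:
Q(G) = 2 + G**2 - G
(7*Q(0) + (3*Y)*1)**2 = (7*(2 + 0**2 - 1*0) + (3*3)*1)**2 = (7*(2 + 0 + 0) + 9*1)**2 = (7*2 + 9)**2 = (14 + 9)**2 = 23**2 = 529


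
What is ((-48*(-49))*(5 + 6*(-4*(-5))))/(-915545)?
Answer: -58800/183109 ≈ -0.32112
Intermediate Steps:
((-48*(-49))*(5 + 6*(-4*(-5))))/(-915545) = (2352*(5 + 6*20))*(-1/915545) = (2352*(5 + 120))*(-1/915545) = (2352*125)*(-1/915545) = 294000*(-1/915545) = -58800/183109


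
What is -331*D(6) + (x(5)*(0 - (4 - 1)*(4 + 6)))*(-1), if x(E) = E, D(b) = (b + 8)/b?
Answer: -1867/3 ≈ -622.33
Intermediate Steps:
D(b) = (8 + b)/b
-331*D(6) + (x(5)*(0 - (4 - 1)*(4 + 6)))*(-1) = -331*(8 + 6)/6 + (5*(0 - (4 - 1)*(4 + 6)))*(-1) = -331*14/6 + (5*(0 - 3*10))*(-1) = -331*7/3 + (5*(0 - 1*30))*(-1) = -2317/3 + (5*(0 - 30))*(-1) = -2317/3 + (5*(-30))*(-1) = -2317/3 - 150*(-1) = -2317/3 + 150 = -1867/3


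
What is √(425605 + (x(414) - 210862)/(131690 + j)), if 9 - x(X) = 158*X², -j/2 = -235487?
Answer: √38641236745369134/301332 ≈ 652.35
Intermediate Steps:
j = 470974 (j = -2*(-235487) = 470974)
x(X) = 9 - 158*X²
√(425605 + (x(414) - 210862)/(131690 + j)) = √(425605 + ((9 - 158*414²) - 210862)/(131690 + 470974)) = √(425605 + ((9 - 158*171396) - 210862)/602664) = √(425605 + ((9 - 27080568) - 210862)*(1/602664)) = √(425605 + (-27080559 - 210862)*(1/602664)) = √(425605 - 27291421*1/602664) = √(425605 - 27291421/602664) = √(256469520299/602664) = √38641236745369134/301332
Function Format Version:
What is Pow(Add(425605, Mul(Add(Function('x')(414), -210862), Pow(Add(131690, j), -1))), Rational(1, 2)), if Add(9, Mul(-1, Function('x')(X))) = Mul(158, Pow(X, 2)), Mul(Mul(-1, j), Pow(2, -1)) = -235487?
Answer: Mul(Rational(1, 301332), Pow(38641236745369134, Rational(1, 2))) ≈ 652.35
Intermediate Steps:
j = 470974 (j = Mul(-2, -235487) = 470974)
Function('x')(X) = Add(9, Mul(-158, Pow(X, 2))) (Function('x')(X) = Add(9, Mul(-1, Mul(158, Pow(X, 2)))) = Add(9, Mul(-158, Pow(X, 2))))
Pow(Add(425605, Mul(Add(Function('x')(414), -210862), Pow(Add(131690, j), -1))), Rational(1, 2)) = Pow(Add(425605, Mul(Add(Add(9, Mul(-158, Pow(414, 2))), -210862), Pow(Add(131690, 470974), -1))), Rational(1, 2)) = Pow(Add(425605, Mul(Add(Add(9, Mul(-158, 171396)), -210862), Pow(602664, -1))), Rational(1, 2)) = Pow(Add(425605, Mul(Add(Add(9, -27080568), -210862), Rational(1, 602664))), Rational(1, 2)) = Pow(Add(425605, Mul(Add(-27080559, -210862), Rational(1, 602664))), Rational(1, 2)) = Pow(Add(425605, Mul(-27291421, Rational(1, 602664))), Rational(1, 2)) = Pow(Add(425605, Rational(-27291421, 602664)), Rational(1, 2)) = Pow(Rational(256469520299, 602664), Rational(1, 2)) = Mul(Rational(1, 301332), Pow(38641236745369134, Rational(1, 2)))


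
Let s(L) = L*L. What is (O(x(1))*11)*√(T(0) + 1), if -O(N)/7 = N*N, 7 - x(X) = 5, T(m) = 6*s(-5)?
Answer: -308*√151 ≈ -3784.8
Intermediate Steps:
s(L) = L²
T(m) = 150 (T(m) = 6*(-5)² = 6*25 = 150)
x(X) = 2 (x(X) = 7 - 1*5 = 7 - 5 = 2)
O(N) = -7*N² (O(N) = -7*N*N = -7*N²)
(O(x(1))*11)*√(T(0) + 1) = (-7*2²*11)*√(150 + 1) = (-7*4*11)*√151 = (-28*11)*√151 = -308*√151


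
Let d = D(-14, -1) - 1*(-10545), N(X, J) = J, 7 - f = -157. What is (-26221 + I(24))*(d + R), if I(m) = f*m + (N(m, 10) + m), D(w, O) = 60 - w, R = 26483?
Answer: -825556602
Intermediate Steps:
f = 164 (f = 7 - 1*(-157) = 7 + 157 = 164)
d = 10619 (d = (60 - 1*(-14)) - 1*(-10545) = (60 + 14) + 10545 = 74 + 10545 = 10619)
I(m) = 10 + 165*m (I(m) = 164*m + (10 + m) = 10 + 165*m)
(-26221 + I(24))*(d + R) = (-26221 + (10 + 165*24))*(10619 + 26483) = (-26221 + (10 + 3960))*37102 = (-26221 + 3970)*37102 = -22251*37102 = -825556602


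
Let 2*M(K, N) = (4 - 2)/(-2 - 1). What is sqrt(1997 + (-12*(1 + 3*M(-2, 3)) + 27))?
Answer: 2*sqrt(506) ≈ 44.989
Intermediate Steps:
M(K, N) = -1/3 (M(K, N) = ((4 - 2)/(-2 - 1))/2 = (2/(-3))/2 = (2*(-1/3))/2 = (1/2)*(-2/3) = -1/3)
sqrt(1997 + (-12*(1 + 3*M(-2, 3)) + 27)) = sqrt(1997 + (-12*(1 + 3*(-1/3)) + 27)) = sqrt(1997 + (-12*(1 - 1) + 27)) = sqrt(1997 + (-12*0 + 27)) = sqrt(1997 + (0 + 27)) = sqrt(1997 + 27) = sqrt(2024) = 2*sqrt(506)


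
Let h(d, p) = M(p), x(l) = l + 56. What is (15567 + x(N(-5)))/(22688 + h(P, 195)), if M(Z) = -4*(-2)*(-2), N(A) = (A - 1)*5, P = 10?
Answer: 15593/22672 ≈ 0.68776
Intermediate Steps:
N(A) = -5 + 5*A (N(A) = (-1 + A)*5 = -5 + 5*A)
x(l) = 56 + l
M(Z) = -16 (M(Z) = 8*(-2) = -16)
h(d, p) = -16
(15567 + x(N(-5)))/(22688 + h(P, 195)) = (15567 + (56 + (-5 + 5*(-5))))/(22688 - 16) = (15567 + (56 + (-5 - 25)))/22672 = (15567 + (56 - 30))*(1/22672) = (15567 + 26)*(1/22672) = 15593*(1/22672) = 15593/22672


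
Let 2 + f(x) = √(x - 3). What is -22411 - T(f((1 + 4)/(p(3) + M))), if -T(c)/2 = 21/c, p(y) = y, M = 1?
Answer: -515789/23 - 84*I*√7/23 ≈ -22426.0 - 9.6628*I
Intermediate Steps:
f(x) = -2 + √(-3 + x) (f(x) = -2 + √(x - 3) = -2 + √(-3 + x))
T(c) = -42/c
-22411 - T(f((1 + 4)/(p(3) + M))) = -22411 - (-42)/(-2 + √(-3 + (1 + 4)/(3 + 1))) = -22411 - (-42)/(-2 + √(-3 + 5/4)) = -22411 - (-42)/(-2 + √(-7/4)) = -22411 - (-42)/(-2 + I*√7/2) = -22411 + 42/(-2 + I*√7/2)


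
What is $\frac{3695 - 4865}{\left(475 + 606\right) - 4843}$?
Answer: $\frac{65}{209} \approx 0.311$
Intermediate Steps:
$\frac{3695 - 4865}{\left(475 + 606\right) - 4843} = - \frac{1170}{1081 - 4843} = - \frac{1170}{-3762} = \left(-1170\right) \left(- \frac{1}{3762}\right) = \frac{65}{209}$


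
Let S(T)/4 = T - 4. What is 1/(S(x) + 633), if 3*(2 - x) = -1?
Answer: 3/1879 ≈ 0.0015966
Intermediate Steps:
x = 7/3 (x = 2 - ⅓*(-1) = 2 + ⅓ = 7/3 ≈ 2.3333)
S(T) = -16 + 4*T (S(T) = 4*(T - 4) = 4*(-4 + T) = -16 + 4*T)
1/(S(x) + 633) = 1/((-16 + 4*(7/3)) + 633) = 1/((-16 + 28/3) + 633) = 1/(-20/3 + 633) = 1/(1879/3) = 3/1879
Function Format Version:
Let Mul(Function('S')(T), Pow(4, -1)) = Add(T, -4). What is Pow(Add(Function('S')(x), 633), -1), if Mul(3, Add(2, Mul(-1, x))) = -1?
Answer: Rational(3, 1879) ≈ 0.0015966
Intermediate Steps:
x = Rational(7, 3) (x = Add(2, Mul(Rational(-1, 3), -1)) = Add(2, Rational(1, 3)) = Rational(7, 3) ≈ 2.3333)
Function('S')(T) = Add(-16, Mul(4, T)) (Function('S')(T) = Mul(4, Add(T, -4)) = Mul(4, Add(-4, T)) = Add(-16, Mul(4, T)))
Pow(Add(Function('S')(x), 633), -1) = Pow(Add(Add(-16, Mul(4, Rational(7, 3))), 633), -1) = Pow(Add(Add(-16, Rational(28, 3)), 633), -1) = Pow(Add(Rational(-20, 3), 633), -1) = Pow(Rational(1879, 3), -1) = Rational(3, 1879)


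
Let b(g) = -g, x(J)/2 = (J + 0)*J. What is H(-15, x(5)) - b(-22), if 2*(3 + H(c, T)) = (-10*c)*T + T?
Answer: 3750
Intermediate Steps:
x(J) = 2*J² (x(J) = 2*((J + 0)*J) = 2*(J*J) = 2*J²)
H(c, T) = -3 + T/2 - 5*T*c (H(c, T) = -3 + ((-10*c)*T + T)/2 = -3 + (-10*T*c + T)/2 = -3 + (T - 10*T*c)/2 = -3 + (T/2 - 5*T*c) = -3 + T/2 - 5*T*c)
H(-15, x(5)) - b(-22) = (-3 + (2*5²)/2 - 5*2*5²*(-15)) - (-1)*(-22) = (-3 + (2*25)/2 - 5*2*25*(-15)) - 1*22 = (-3 + (½)*50 - 5*50*(-15)) - 22 = (-3 + 25 + 3750) - 22 = 3772 - 22 = 3750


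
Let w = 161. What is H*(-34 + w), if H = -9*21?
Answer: -24003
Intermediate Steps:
H = -189
H*(-34 + w) = -189*(-34 + 161) = -189*127 = -24003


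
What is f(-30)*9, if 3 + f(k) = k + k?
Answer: -567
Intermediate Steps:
f(k) = -3 + 2*k (f(k) = -3 + (k + k) = -3 + 2*k)
f(-30)*9 = (-3 + 2*(-30))*9 = (-3 - 60)*9 = -63*9 = -567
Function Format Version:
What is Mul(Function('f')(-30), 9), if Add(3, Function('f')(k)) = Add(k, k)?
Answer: -567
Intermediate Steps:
Function('f')(k) = Add(-3, Mul(2, k)) (Function('f')(k) = Add(-3, Add(k, k)) = Add(-3, Mul(2, k)))
Mul(Function('f')(-30), 9) = Mul(Add(-3, Mul(2, -30)), 9) = Mul(Add(-3, -60), 9) = Mul(-63, 9) = -567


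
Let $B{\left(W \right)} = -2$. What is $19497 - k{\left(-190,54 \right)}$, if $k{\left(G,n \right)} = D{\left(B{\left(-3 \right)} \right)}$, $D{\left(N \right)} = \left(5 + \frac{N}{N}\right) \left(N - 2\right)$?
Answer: $19521$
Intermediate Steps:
$D{\left(N \right)} = -12 + 6 N$ ($D{\left(N \right)} = \left(5 + 1\right) \left(-2 + N\right) = 6 \left(-2 + N\right) = -12 + 6 N$)
$k{\left(G,n \right)} = -24$ ($k{\left(G,n \right)} = -12 + 6 \left(-2\right) = -12 - 12 = -24$)
$19497 - k{\left(-190,54 \right)} = 19497 - -24 = 19497 + 24 = 19521$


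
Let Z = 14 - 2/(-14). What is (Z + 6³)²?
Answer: 2595321/49 ≈ 52966.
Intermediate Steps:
Z = 99/7 (Z = 14 - 2*(-1)/14 = 14 - 1*(-⅐) = 14 + ⅐ = 99/7 ≈ 14.143)
(Z + 6³)² = (99/7 + 6³)² = (99/7 + 216)² = (1611/7)² = 2595321/49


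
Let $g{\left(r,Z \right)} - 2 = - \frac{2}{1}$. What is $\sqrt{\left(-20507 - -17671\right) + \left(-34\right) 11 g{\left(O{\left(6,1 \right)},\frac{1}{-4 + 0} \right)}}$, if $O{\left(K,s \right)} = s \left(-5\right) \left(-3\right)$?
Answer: $2 i \sqrt{709} \approx 53.254 i$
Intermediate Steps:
$O{\left(K,s \right)} = 15 s$ ($O{\left(K,s \right)} = - 5 s \left(-3\right) = 15 s$)
$g{\left(r,Z \right)} = 0$ ($g{\left(r,Z \right)} = 2 - \frac{2}{1} = 2 - 2 = 0$)
$\sqrt{\left(-20507 - -17671\right) + \left(-34\right) 11 g{\left(O{\left(6,1 \right)},\frac{1}{-4 + 0} \right)}} = \sqrt{\left(-20507 - -17671\right) + \left(-34\right) 11 \cdot 0} = \sqrt{\left(-20507 + 17671\right) - 0} = \sqrt{-2836 + 0} = \sqrt{-2836} = 2 i \sqrt{709}$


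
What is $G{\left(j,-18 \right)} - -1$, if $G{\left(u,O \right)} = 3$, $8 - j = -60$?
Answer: $4$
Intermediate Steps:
$j = 68$ ($j = 8 - -60 = 8 + 60 = 68$)
$G{\left(j,-18 \right)} - -1 = 3 - -1 = 3 + 1 = 4$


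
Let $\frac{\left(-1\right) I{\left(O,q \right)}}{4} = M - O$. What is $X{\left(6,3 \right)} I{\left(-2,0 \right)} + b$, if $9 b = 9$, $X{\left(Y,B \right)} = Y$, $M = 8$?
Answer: $-239$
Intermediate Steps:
$I{\left(O,q \right)} = -32 + 4 O$ ($I{\left(O,q \right)} = - 4 \left(8 - O\right) = -32 + 4 O$)
$b = 1$ ($b = \frac{1}{9} \cdot 9 = 1$)
$X{\left(6,3 \right)} I{\left(-2,0 \right)} + b = 6 \left(-32 + 4 \left(-2\right)\right) + 1 = 6 \left(-32 - 8\right) + 1 = 6 \left(-40\right) + 1 = -240 + 1 = -239$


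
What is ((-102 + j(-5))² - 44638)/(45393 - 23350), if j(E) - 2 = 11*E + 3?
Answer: -21534/22043 ≈ -0.97691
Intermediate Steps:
j(E) = 5 + 11*E (j(E) = 2 + (11*E + 3) = 2 + (3 + 11*E) = 5 + 11*E)
((-102 + j(-5))² - 44638)/(45393 - 23350) = ((-102 + (5 + 11*(-5)))² - 44638)/(45393 - 23350) = ((-102 + (5 - 55))² - 44638)/22043 = ((-102 - 50)² - 44638)*(1/22043) = ((-152)² - 44638)*(1/22043) = (23104 - 44638)*(1/22043) = -21534*1/22043 = -21534/22043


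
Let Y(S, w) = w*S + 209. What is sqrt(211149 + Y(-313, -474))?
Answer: 46*sqrt(170) ≈ 599.77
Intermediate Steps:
Y(S, w) = 209 + S*w (Y(S, w) = S*w + 209 = 209 + S*w)
sqrt(211149 + Y(-313, -474)) = sqrt(211149 + (209 - 313*(-474))) = sqrt(211149 + (209 + 148362)) = sqrt(211149 + 148571) = sqrt(359720) = 46*sqrt(170)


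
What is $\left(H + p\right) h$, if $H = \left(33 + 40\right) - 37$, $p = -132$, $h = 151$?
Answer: $-14496$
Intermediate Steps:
$H = 36$ ($H = 73 - 37 = 36$)
$\left(H + p\right) h = \left(36 - 132\right) 151 = \left(-96\right) 151 = -14496$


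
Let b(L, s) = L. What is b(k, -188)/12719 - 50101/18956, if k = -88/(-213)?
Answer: -2769985831/1048052868 ≈ -2.6430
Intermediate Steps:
k = 88/213 (k = -88*(-1/213) = 88/213 ≈ 0.41315)
b(k, -188)/12719 - 50101/18956 = (88/213)/12719 - 50101/18956 = (88/213)*(1/12719) - 50101*1/18956 = 88/2709147 - 50101/18956 = -2769985831/1048052868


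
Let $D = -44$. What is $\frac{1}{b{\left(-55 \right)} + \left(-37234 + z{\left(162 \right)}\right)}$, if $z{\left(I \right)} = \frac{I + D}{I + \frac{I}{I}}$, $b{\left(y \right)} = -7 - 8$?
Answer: $- \frac{163}{6071469} \approx -2.6847 \cdot 10^{-5}$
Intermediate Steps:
$b{\left(y \right)} = -15$ ($b{\left(y \right)} = -7 - 8 = -15$)
$z{\left(I \right)} = \frac{-44 + I}{1 + I}$ ($z{\left(I \right)} = \frac{I - 44}{I + \frac{I}{I}} = \frac{-44 + I}{I + 1} = \frac{-44 + I}{1 + I}$)
$\frac{1}{b{\left(-55 \right)} + \left(-37234 + z{\left(162 \right)}\right)} = \frac{1}{-15 - \left(37234 - \frac{-44 + 162}{1 + 162}\right)} = \frac{1}{-15 - \left(37234 - \frac{1}{163} \cdot 118\right)} = \frac{1}{-15 + \left(-37234 + \frac{1}{163} \cdot 118\right)} = \frac{1}{-15 + \left(-37234 + \frac{118}{163}\right)} = \frac{1}{-15 - \frac{6069024}{163}} = \frac{1}{- \frac{6071469}{163}} = - \frac{163}{6071469}$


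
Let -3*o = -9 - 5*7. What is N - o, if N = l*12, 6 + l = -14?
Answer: -764/3 ≈ -254.67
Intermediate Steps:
l = -20 (l = -6 - 14 = -20)
o = 44/3 (o = -(-9 - 5*7)/3 = -(-9 - 35)/3 = -⅓*(-44) = 44/3 ≈ 14.667)
N = -240 (N = -20*12 = -240)
N - o = -240 - 1*44/3 = -240 - 44/3 = -764/3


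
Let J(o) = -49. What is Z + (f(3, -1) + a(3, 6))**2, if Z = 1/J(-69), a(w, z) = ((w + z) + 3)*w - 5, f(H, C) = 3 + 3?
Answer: 67080/49 ≈ 1369.0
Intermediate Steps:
f(H, C) = 6
a(w, z) = -5 + w*(3 + w + z) (a(w, z) = (3 + w + z)*w - 5 = w*(3 + w + z) - 5 = -5 + w*(3 + w + z))
Z = -1/49 (Z = 1/(-49) = -1/49 ≈ -0.020408)
Z + (f(3, -1) + a(3, 6))**2 = -1/49 + (6 + (-5 + 3**2 + 3*3 + 3*6))**2 = -1/49 + (6 + (-5 + 9 + 9 + 18))**2 = -1/49 + (6 + 31)**2 = -1/49 + 37**2 = -1/49 + 1369 = 67080/49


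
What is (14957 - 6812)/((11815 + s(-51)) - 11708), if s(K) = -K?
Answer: 8145/158 ≈ 51.551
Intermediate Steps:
(14957 - 6812)/((11815 + s(-51)) - 11708) = (14957 - 6812)/((11815 - 1*(-51)) - 11708) = 8145/((11815 + 51) - 11708) = 8145/(11866 - 11708) = 8145/158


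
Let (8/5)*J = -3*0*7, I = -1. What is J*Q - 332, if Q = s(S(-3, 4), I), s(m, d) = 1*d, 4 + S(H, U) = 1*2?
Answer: -332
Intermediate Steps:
S(H, U) = -2 (S(H, U) = -4 + 1*2 = -4 + 2 = -2)
J = 0 (J = 5*(-3*0*7)/8 = 5*(0*7)/8 = (5/8)*0 = 0)
s(m, d) = d
Q = -1
J*Q - 332 = 0*(-1) - 332 = 0 - 332 = -332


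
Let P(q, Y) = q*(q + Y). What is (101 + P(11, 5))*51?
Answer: 14127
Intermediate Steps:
P(q, Y) = q*(Y + q)
(101 + P(11, 5))*51 = (101 + 11*(5 + 11))*51 = (101 + 11*16)*51 = (101 + 176)*51 = 277*51 = 14127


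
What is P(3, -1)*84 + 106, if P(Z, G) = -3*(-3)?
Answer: 862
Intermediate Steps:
P(Z, G) = 9
P(3, -1)*84 + 106 = 9*84 + 106 = 756 + 106 = 862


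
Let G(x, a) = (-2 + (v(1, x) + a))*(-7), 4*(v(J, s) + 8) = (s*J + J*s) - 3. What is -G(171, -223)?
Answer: -4151/4 ≈ -1037.8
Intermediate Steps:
v(J, s) = -35/4 + J*s/2 (v(J, s) = -8 + ((s*J + J*s) - 3)/4 = -8 + ((J*s + J*s) - 3)/4 = -8 + (2*J*s - 3)/4 = -8 + (-3 + 2*J*s)/4 = -8 + (-¾ + J*s/2) = -35/4 + J*s/2)
G(x, a) = 301/4 - 7*a - 7*x/2 (G(x, a) = (-2 + ((-35/4 + (½)*1*x) + a))*(-7) = (-2 + ((-35/4 + x/2) + a))*(-7) = (-2 + (-35/4 + a + x/2))*(-7) = (-43/4 + a + x/2)*(-7) = 301/4 - 7*a - 7*x/2)
-G(171, -223) = -(301/4 - 7*(-223) - 7/2*171) = -(301/4 + 1561 - 1197/2) = -1*4151/4 = -4151/4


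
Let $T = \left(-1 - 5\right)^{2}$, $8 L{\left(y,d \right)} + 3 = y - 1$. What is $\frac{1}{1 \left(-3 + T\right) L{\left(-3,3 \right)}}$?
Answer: $- \frac{8}{231} \approx -0.034632$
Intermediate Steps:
$L{\left(y,d \right)} = - \frac{1}{2} + \frac{y}{8}$ ($L{\left(y,d \right)} = - \frac{3}{8} + \frac{y - 1}{8} = - \frac{3}{8} + \frac{-1 + y}{8} = - \frac{3}{8} + \left(- \frac{1}{8} + \frac{y}{8}\right) = - \frac{1}{2} + \frac{y}{8}$)
$T = 36$ ($T = \left(-6\right)^{2} = 36$)
$\frac{1}{1 \left(-3 + T\right) L{\left(-3,3 \right)}} = \frac{1}{1 \left(-3 + 36\right) \left(- \frac{1}{2} + \frac{1}{8} \left(-3\right)\right)} = \frac{1}{1 \cdot 33 \left(- \frac{1}{2} - \frac{3}{8}\right)} = \frac{1}{1 \cdot 33 \left(- \frac{7}{8}\right)} = \frac{1}{1 \left(- \frac{231}{8}\right)} = \frac{1}{- \frac{231}{8}} = - \frac{8}{231}$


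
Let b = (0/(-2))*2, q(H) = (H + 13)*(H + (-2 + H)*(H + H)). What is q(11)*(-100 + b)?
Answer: -501600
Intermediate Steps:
q(H) = (13 + H)*(H + 2*H*(-2 + H)) (q(H) = (13 + H)*(H + (-2 + H)*(2*H)) = (13 + H)*(H + 2*H*(-2 + H)))
b = 0 (b = -1/2*0*2 = 0*2 = 0)
q(11)*(-100 + b) = (11*(-39 + 2*11**2 + 23*11))*(-100 + 0) = (11*(-39 + 2*121 + 253))*(-100) = (11*(-39 + 242 + 253))*(-100) = (11*456)*(-100) = 5016*(-100) = -501600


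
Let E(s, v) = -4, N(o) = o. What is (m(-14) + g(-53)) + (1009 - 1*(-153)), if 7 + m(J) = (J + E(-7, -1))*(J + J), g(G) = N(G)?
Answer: 1606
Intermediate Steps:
g(G) = G
m(J) = -7 + 2*J*(-4 + J) (m(J) = -7 + (J - 4)*(J + J) = -7 + (-4 + J)*(2*J) = -7 + 2*J*(-4 + J))
(m(-14) + g(-53)) + (1009 - 1*(-153)) = ((-7 - 8*(-14) + 2*(-14)**2) - 53) + (1009 - 1*(-153)) = ((-7 + 112 + 2*196) - 53) + (1009 + 153) = ((-7 + 112 + 392) - 53) + 1162 = (497 - 53) + 1162 = 444 + 1162 = 1606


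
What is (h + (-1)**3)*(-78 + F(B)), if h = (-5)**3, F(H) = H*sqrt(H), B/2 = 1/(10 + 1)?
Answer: 9828 - 252*sqrt(22)/121 ≈ 9818.2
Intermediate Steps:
B = 2/11 (B = 2/(10 + 1) = 2/11 ≈ 0.18182)
F(H) = H**(3/2)
h = -125
(h + (-1)**3)*(-78 + F(B)) = (-125 + (-1)**3)*(-78 + (2/11)**(3/2)) = (-125 - 1)*(-78 + 2*sqrt(22)/121) = -126*(-78 + 2*sqrt(22)/121) = 9828 - 252*sqrt(22)/121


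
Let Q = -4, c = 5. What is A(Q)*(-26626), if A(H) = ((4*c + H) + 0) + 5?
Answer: -559146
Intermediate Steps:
A(H) = 25 + H (A(H) = ((4*5 + H) + 0) + 5 = ((20 + H) + 0) + 5 = (20 + H) + 5 = 25 + H)
A(Q)*(-26626) = (25 - 4)*(-26626) = 21*(-26626) = -559146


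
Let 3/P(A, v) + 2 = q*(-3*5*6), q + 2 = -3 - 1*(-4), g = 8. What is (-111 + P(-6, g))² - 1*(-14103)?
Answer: 204568857/7744 ≈ 26416.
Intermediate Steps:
q = -1 (q = -2 + (-3 - 1*(-4)) = -2 + (-3 + 4) = -2 + 1 = -1)
P(A, v) = 3/88 (P(A, v) = 3/(-2 - (-3*5)*6) = 3/(-2 - (-15)*6) = 3/(-2 - 1*(-90)) = 3/(-2 + 90) = 3/88)
(-111 + P(-6, g))² - 1*(-14103) = (-111 + 3/88)² - 1*(-14103) = (-9765/88)² + 14103 = 95355225/7744 + 14103 = 204568857/7744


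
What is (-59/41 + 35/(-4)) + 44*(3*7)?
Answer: 149865/164 ≈ 913.81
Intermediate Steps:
(-59/41 + 35/(-4)) + 44*(3*7) = (-59*1/41 + 35*(-1/4)) + 44*21 = (-59/41 - 35/4) + 924 = -1671/164 + 924 = 149865/164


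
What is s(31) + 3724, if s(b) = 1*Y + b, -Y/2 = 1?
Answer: 3753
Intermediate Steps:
Y = -2 (Y = -2*1 = -2)
s(b) = -2 + b (s(b) = 1*(-2) + b = -2 + b)
s(31) + 3724 = (-2 + 31) + 3724 = 29 + 3724 = 3753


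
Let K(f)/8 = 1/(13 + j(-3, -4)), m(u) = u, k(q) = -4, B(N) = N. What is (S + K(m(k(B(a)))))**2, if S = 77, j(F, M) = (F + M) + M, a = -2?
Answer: 6561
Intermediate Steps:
j(F, M) = F + 2*M
K(f) = 4 (K(f) = 8/(13 + (-3 + 2*(-4))) = 8/(13 + (-3 - 8)) = 8/(13 - 11) = 8/2 = 8*(1/2) = 4)
(S + K(m(k(B(a)))))**2 = (77 + 4)**2 = 81**2 = 6561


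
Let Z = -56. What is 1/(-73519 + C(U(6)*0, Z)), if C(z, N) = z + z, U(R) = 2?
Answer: -1/73519 ≈ -1.3602e-5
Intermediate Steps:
C(z, N) = 2*z
1/(-73519 + C(U(6)*0, Z)) = 1/(-73519 + 2*(2*0)) = 1/(-73519 + 2*0) = 1/(-73519 + 0) = 1/(-73519) = -1/73519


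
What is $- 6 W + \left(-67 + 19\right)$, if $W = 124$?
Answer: $-792$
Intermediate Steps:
$- 6 W + \left(-67 + 19\right) = \left(-6\right) 124 + \left(-67 + 19\right) = -744 - 48 = -792$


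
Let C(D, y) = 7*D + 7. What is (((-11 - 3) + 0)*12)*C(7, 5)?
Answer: -9408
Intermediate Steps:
C(D, y) = 7 + 7*D
(((-11 - 3) + 0)*12)*C(7, 5) = (((-11 - 3) + 0)*12)*(7 + 7*7) = ((-14 + 0)*12)*(7 + 49) = -14*12*56 = -168*56 = -9408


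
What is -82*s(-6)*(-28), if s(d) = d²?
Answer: 82656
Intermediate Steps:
-82*s(-6)*(-28) = -82*(-6)²*(-28) = -82*36*(-28) = -2952*(-28) = 82656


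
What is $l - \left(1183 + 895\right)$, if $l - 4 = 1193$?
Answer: $-881$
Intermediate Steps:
$l = 1197$ ($l = 4 + 1193 = 1197$)
$l - \left(1183 + 895\right) = 1197 - \left(1183 + 895\right) = 1197 - 2078 = -881$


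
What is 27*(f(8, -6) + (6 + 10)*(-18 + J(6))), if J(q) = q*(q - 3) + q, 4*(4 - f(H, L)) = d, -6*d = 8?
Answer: 2709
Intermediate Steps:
d = -4/3 (d = -⅙*8 = -4/3 ≈ -1.3333)
f(H, L) = 13/3 (f(H, L) = 4 - ¼*(-4/3) = 4 + ⅓ = 13/3)
J(q) = q + q*(-3 + q) (J(q) = q*(-3 + q) + q = q + q*(-3 + q))
27*(f(8, -6) + (6 + 10)*(-18 + J(6))) = 27*(13/3 + (6 + 10)*(-18 + 6*(-2 + 6))) = 27*(13/3 + 16*(-18 + 6*4)) = 27*(13/3 + 16*(-18 + 24)) = 27*(13/3 + 16*6) = 27*(13/3 + 96) = 27*(301/3) = 2709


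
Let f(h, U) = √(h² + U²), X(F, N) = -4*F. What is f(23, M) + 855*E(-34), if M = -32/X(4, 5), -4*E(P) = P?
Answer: 14535/2 + √533 ≈ 7290.6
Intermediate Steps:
E(P) = -P/4
M = 2 (M = -32/((-4*4)) = -32/(-16) = -32*(-1/16) = 2)
f(h, U) = √(U² + h²)
f(23, M) + 855*E(-34) = √(2² + 23²) + 855*(-¼*(-34)) = √(4 + 529) + 855*(17/2) = √533 + 14535/2 = 14535/2 + √533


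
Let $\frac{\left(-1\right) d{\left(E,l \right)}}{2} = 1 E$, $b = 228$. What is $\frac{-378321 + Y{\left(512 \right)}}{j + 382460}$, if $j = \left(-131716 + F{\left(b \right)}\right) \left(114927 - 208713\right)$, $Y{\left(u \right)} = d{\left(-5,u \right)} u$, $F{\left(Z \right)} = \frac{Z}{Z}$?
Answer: $- \frac{373201}{12353405450} \approx -3.021 \cdot 10^{-5}$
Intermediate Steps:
$d{\left(E,l \right)} = - 2 E$ ($d{\left(E,l \right)} = - 2 \cdot 1 E = - 2 E$)
$F{\left(Z \right)} = 1$
$Y{\left(u \right)} = 10 u$ ($Y{\left(u \right)} = \left(-2\right) \left(-5\right) u = 10 u$)
$j = 12353022990$ ($j = \left(-131716 + 1\right) \left(114927 - 208713\right) = \left(-131715\right) \left(-93786\right) = 12353022990$)
$\frac{-378321 + Y{\left(512 \right)}}{j + 382460} = \frac{-378321 + 10 \cdot 512}{12353022990 + 382460} = \frac{-378321 + 5120}{12353405450} = \left(-373201\right) \frac{1}{12353405450} = - \frac{373201}{12353405450}$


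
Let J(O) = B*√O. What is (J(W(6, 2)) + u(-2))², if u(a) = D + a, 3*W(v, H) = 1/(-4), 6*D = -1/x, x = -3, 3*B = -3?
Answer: 599/162 + 35*I*√3/54 ≈ 3.6975 + 1.1226*I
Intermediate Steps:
B = -1 (B = (⅓)*(-3) = -1)
D = 1/18 (D = (-1/(-3))/6 = (-1*(-⅓))/6 = (⅙)*(⅓) = 1/18 ≈ 0.055556)
W(v, H) = -1/12 (W(v, H) = (⅓)/(-4) = (⅓)*(-¼) = -1/12)
J(O) = -√O
u(a) = 1/18 + a
(J(W(6, 2)) + u(-2))² = (-√(-1/12) + (1/18 - 2))² = (-I*√3/6 - 35/18)² = (-35/18 - I*√3/6)²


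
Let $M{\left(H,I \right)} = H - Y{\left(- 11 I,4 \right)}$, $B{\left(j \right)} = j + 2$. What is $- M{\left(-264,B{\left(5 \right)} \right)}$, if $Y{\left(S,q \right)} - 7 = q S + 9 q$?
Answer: $-1$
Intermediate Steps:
$B{\left(j \right)} = 2 + j$
$Y{\left(S,q \right)} = 7 + 9 q + S q$ ($Y{\left(S,q \right)} = 7 + \left(q S + 9 q\right) = 7 + \left(S q + 9 q\right) = 7 + \left(9 q + S q\right) = 7 + 9 q + S q$)
$M{\left(H,I \right)} = -43 + H + 44 I$ ($M{\left(H,I \right)} = H - \left(7 + 9 \cdot 4 + - 11 I 4\right) = H - \left(7 + 36 - 44 I\right) = H - \left(43 - 44 I\right) = H + \left(-43 + 44 I\right) = -43 + H + 44 I$)
$- M{\left(-264,B{\left(5 \right)} \right)} = - (-43 - 264 + 44 \left(2 + 5\right)) = - (-43 - 264 + 44 \cdot 7) = - (-43 - 264 + 308) = \left(-1\right) 1 = -1$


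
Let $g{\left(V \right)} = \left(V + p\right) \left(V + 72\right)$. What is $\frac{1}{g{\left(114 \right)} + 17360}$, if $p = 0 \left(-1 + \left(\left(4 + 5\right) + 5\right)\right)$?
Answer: $\frac{1}{38564} \approx 2.5931 \cdot 10^{-5}$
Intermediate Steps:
$p = 0$ ($p = 0 \left(-1 + \left(9 + 5\right)\right) = 0 \left(-1 + 14\right) = 0 \cdot 13 = 0$)
$g{\left(V \right)} = V \left(72 + V\right)$ ($g{\left(V \right)} = \left(V + 0\right) \left(V + 72\right) = V \left(72 + V\right)$)
$\frac{1}{g{\left(114 \right)} + 17360} = \frac{1}{114 \left(72 + 114\right) + 17360} = \frac{1}{114 \cdot 186 + 17360} = \frac{1}{21204 + 17360} = \frac{1}{38564}$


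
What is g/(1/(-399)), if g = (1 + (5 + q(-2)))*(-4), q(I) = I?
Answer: 6384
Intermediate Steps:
g = -16 (g = (1 + (5 - 2))*(-4) = (1 + 3)*(-4) = 4*(-4) = -16)
g/(1/(-399)) = -16/(1/(-399)) = -16/(-1/399) = -16*(-399) = 6384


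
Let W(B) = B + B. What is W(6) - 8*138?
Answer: -1092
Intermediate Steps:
W(B) = 2*B
W(6) - 8*138 = 2*6 - 8*138 = 12 - 1104 = -1092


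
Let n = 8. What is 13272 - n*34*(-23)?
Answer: 19528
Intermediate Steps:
13272 - n*34*(-23) = 13272 - 8*34*(-23) = 13272 - 272*(-23) = 13272 - 1*(-6256) = 13272 + 6256 = 19528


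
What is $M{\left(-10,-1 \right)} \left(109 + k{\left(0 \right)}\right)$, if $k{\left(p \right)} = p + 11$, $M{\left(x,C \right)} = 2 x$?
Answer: $-2400$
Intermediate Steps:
$k{\left(p \right)} = 11 + p$
$M{\left(-10,-1 \right)} \left(109 + k{\left(0 \right)}\right) = 2 \left(-10\right) \left(109 + \left(11 + 0\right)\right) = - 20 \left(109 + 11\right) = \left(-20\right) 120 = -2400$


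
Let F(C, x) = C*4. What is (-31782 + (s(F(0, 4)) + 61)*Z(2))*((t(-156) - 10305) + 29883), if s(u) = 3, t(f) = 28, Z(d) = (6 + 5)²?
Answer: -471289028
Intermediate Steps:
F(C, x) = 4*C
Z(d) = 121 (Z(d) = 11² = 121)
(-31782 + (s(F(0, 4)) + 61)*Z(2))*((t(-156) - 10305) + 29883) = (-31782 + (3 + 61)*121)*((28 - 10305) + 29883) = (-31782 + 64*121)*(-10277 + 29883) = (-31782 + 7744)*19606 = -24038*19606 = -471289028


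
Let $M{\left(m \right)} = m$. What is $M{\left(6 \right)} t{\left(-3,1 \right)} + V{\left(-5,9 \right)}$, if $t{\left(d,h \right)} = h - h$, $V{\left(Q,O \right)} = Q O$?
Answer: $-45$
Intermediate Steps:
$V{\left(Q,O \right)} = O Q$
$t{\left(d,h \right)} = 0$
$M{\left(6 \right)} t{\left(-3,1 \right)} + V{\left(-5,9 \right)} = 6 \cdot 0 + 9 \left(-5\right) = 0 - 45 = -45$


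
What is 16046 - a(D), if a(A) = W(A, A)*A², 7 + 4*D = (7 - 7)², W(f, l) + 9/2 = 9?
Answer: 513031/32 ≈ 16032.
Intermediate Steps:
W(f, l) = 9/2 (W(f, l) = -9/2 + 9 = 9/2)
D = -7/4 (D = -7/4 + (7 - 7)²/4 = -7/4 + (¼)*0² = -7/4 + (¼)*0 = -7/4 + 0 = -7/4 ≈ -1.7500)
a(A) = 9*A²/2
16046 - a(D) = 16046 - 9*(-7/4)²/2 = 16046 - 9*49/(2*16) = 16046 - 1*441/32 = 16046 - 441/32 = 513031/32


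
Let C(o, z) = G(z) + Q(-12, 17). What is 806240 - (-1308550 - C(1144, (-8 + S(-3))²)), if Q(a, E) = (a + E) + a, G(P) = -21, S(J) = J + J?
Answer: 2114762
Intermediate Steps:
S(J) = 2*J
Q(a, E) = E + 2*a (Q(a, E) = (E + a) + a = E + 2*a)
C(o, z) = -28 (C(o, z) = -21 + (17 + 2*(-12)) = -21 + (17 - 24) = -21 - 7 = -28)
806240 - (-1308550 - C(1144, (-8 + S(-3))²)) = 806240 - (-1308550 - 1*(-28)) = 806240 - (-1308550 + 28) = 806240 - 1*(-1308522) = 806240 + 1308522 = 2114762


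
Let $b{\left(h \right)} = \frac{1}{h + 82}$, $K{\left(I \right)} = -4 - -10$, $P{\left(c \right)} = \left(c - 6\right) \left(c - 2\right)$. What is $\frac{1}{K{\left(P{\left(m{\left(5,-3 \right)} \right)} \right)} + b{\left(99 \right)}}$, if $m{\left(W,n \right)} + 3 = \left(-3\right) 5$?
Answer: $\frac{181}{1087} \approx 0.16651$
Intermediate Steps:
$m{\left(W,n \right)} = -18$ ($m{\left(W,n \right)} = -3 - 15 = -18$)
$P{\left(c \right)} = \left(-6 + c\right) \left(-2 + c\right)$
$K{\left(I \right)} = 6$ ($K{\left(I \right)} = -4 + 10 = 6$)
$b{\left(h \right)} = \frac{1}{82 + h}$
$\frac{1}{K{\left(P{\left(m{\left(5,-3 \right)} \right)} \right)} + b{\left(99 \right)}} = \frac{1}{6 + \frac{1}{82 + 99}} = \frac{1}{6 + \frac{1}{181}} = \frac{1}{\frac{1087}{181}} = \frac{181}{1087}$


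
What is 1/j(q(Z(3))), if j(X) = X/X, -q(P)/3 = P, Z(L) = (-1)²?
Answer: 1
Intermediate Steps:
Z(L) = 1
q(P) = -3*P
j(X) = 1
1/j(q(Z(3))) = 1/1 = 1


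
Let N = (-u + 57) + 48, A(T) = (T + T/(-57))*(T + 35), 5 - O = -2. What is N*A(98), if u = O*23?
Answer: -2151296/3 ≈ -7.1710e+5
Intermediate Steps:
O = 7 (O = 5 - 1*(-2) = 5 + 2 = 7)
u = 161 (u = 7*23 = 161)
A(T) = 56*T*(35 + T)/57 (A(T) = (T + T*(-1/57))*(35 + T) = (T - T/57)*(35 + T) = (56*T/57)*(35 + T) = 56*T*(35 + T)/57)
N = -56 (N = (-1*161 + 57) + 48 = (-161 + 57) + 48 = -104 + 48 = -56)
N*A(98) = -3136*98*(35 + 98)/57 = -3136*98*133/57 = -56*38416/3 = -2151296/3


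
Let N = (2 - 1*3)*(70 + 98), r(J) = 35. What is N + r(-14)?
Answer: -133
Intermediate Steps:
N = -168 (N = (2 - 3)*168 = -1*168 = -168)
N + r(-14) = -168 + 35 = -133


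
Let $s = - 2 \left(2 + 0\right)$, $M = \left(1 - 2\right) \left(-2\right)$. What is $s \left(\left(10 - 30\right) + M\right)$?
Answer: $72$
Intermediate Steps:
$M = 2$ ($M = \left(-1\right) \left(-2\right) = 2$)
$s = -4$ ($s = \left(-2\right) 2 = -4$)
$s \left(\left(10 - 30\right) + M\right) = - 4 \left(\left(10 - 30\right) + 2\right) = - 4 \left(-20 + 2\right) = \left(-4\right) \left(-18\right) = 72$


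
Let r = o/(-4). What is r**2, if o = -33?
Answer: 1089/16 ≈ 68.063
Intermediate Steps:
r = 33/4 (r = -33/(-4) = -33*(-1/4) = 33/4 ≈ 8.2500)
r**2 = (33/4)**2 = 1089/16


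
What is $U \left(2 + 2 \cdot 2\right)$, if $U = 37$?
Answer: $222$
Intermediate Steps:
$U \left(2 + 2 \cdot 2\right) = 37 \left(2 + 2 \cdot 2\right) = 37 \left(2 + 4\right) = 37 \cdot 6 = 222$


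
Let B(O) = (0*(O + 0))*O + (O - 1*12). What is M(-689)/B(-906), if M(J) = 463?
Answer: -463/918 ≈ -0.50436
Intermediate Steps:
B(O) = -12 + O (B(O) = (0*O)*O + (O - 12) = 0*O + (-12 + O) = 0 + (-12 + O) = -12 + O)
M(-689)/B(-906) = 463/(-12 - 906) = 463/(-918) = 463*(-1/918) = -463/918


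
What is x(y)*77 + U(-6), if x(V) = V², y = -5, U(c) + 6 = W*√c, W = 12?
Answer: 1919 + 12*I*√6 ≈ 1919.0 + 29.394*I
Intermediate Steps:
U(c) = -6 + 12*√c
x(y)*77 + U(-6) = (-5)²*77 + (-6 + 12*√(-6)) = 25*77 + (-6 + 12*(I*√6)) = 1925 + (-6 + 12*I*√6) = 1919 + 12*I*√6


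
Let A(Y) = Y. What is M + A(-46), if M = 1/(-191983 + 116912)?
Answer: -3453267/75071 ≈ -46.000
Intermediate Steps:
M = -1/75071 (M = 1/(-75071) = -1/75071 ≈ -1.3321e-5)
M + A(-46) = -1/75071 - 46 = -3453267/75071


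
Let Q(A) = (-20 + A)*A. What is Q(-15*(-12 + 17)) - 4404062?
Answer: -4396937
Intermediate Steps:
Q(A) = A*(-20 + A)
Q(-15*(-12 + 17)) - 4404062 = (-15*(-12 + 17))*(-20 - 15*(-12 + 17)) - 4404062 = (-15*5)*(-20 - 15*5) - 4404062 = -75*(-20 - 75) - 4404062 = -75*(-95) - 4404062 = 7125 - 4404062 = -4396937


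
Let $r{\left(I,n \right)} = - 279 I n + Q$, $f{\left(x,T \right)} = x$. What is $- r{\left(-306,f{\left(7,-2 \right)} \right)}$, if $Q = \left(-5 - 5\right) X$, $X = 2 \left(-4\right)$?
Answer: $-597698$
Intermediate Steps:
$X = -8$
$Q = 80$ ($Q = \left(-5 - 5\right) \left(-8\right) = \left(-10\right) \left(-8\right) = 80$)
$r{\left(I,n \right)} = 80 - 279 I n$ ($r{\left(I,n \right)} = - 279 I n + 80 = 80 - 279 I n$)
$- r{\left(-306,f{\left(7,-2 \right)} \right)} = - (80 - \left(-85374\right) 7) = - (80 + 597618) = \left(-1\right) 597698 = -597698$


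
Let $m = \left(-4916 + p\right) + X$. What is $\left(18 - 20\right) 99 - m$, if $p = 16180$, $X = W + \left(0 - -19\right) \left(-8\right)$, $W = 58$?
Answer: $-11368$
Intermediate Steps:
$X = -94$ ($X = 58 + \left(0 - -19\right) \left(-8\right) = 58 + \left(0 + 19\right) \left(-8\right) = 58 + 19 \left(-8\right) = 58 - 152 = -94$)
$m = 11170$ ($m = \left(-4916 + 16180\right) - 94 = 11264 - 94 = 11170$)
$\left(18 - 20\right) 99 - m = \left(18 - 20\right) 99 - 11170 = \left(-2\right) 99 - 11170 = -198 - 11170 = -11368$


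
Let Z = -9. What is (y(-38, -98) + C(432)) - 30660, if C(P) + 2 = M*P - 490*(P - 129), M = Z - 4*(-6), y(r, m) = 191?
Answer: -172461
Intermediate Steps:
M = 15 (M = -9 - 4*(-6) = -9 + 24 = 15)
C(P) = 63208 - 475*P (C(P) = -2 + (15*P - 490*(P - 129)) = -2 + (15*P - 490*(-129 + P)) = -2 + (15*P + (63210 - 490*P)) = -2 + (63210 - 475*P) = 63208 - 475*P)
(y(-38, -98) + C(432)) - 30660 = (191 + (63208 - 475*432)) - 30660 = (191 + (63208 - 205200)) - 30660 = (191 - 141992) - 30660 = -141801 - 30660 = -172461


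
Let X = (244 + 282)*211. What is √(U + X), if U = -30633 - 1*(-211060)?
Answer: √291413 ≈ 539.83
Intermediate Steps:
U = 180427 (U = -30633 + 211060 = 180427)
X = 110986 (X = 526*211 = 110986)
√(U + X) = √(180427 + 110986) = √291413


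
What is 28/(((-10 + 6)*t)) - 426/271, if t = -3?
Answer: 619/813 ≈ 0.76138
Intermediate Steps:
28/(((-10 + 6)*t)) - 426/271 = 28/(((-10 + 6)*(-3))) - 426/271 = 28/((-4*(-3))) - 426*1/271 = 28/12 - 426/271 = 28*(1/12) - 426/271 = 7/3 - 426/271 = 619/813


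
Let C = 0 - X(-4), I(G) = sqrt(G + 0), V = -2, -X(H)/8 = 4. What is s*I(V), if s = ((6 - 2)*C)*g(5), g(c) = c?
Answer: 640*I*sqrt(2) ≈ 905.1*I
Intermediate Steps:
X(H) = -32 (X(H) = -8*4 = -32)
I(G) = sqrt(G)
C = 32 (C = 0 - 1*(-32) = 0 + 32 = 32)
s = 640 (s = ((6 - 2)*32)*5 = (4*32)*5 = 128*5 = 640)
s*I(V) = 640*sqrt(-2) = 640*(I*sqrt(2)) = 640*I*sqrt(2)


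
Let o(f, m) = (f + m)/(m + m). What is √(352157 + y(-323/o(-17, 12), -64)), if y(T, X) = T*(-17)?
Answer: √8145005/5 ≈ 570.79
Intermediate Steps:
o(f, m) = (f + m)/(2*m) (o(f, m) = (f + m)/((2*m)) = (f + m)*(1/(2*m)) = (f + m)/(2*m))
y(T, X) = -17*T
√(352157 + y(-323/o(-17, 12), -64)) = √(352157 - (-5491)/((½)*(-17 + 12)/12)) = √(352157 - (-5491)/((½)*(1/12)*(-5))) = √(352157 - (-5491)/(-5/24)) = √(352157 - (-5491)*(-24)/5) = √(352157 - 17*7752/5) = √(352157 - 131784/5) = √(1629001/5) = √8145005/5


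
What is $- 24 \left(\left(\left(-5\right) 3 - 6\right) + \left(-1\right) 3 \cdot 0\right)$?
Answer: $504$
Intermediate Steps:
$- 24 \left(\left(\left(-5\right) 3 - 6\right) + \left(-1\right) 3 \cdot 0\right) = - 24 \left(\left(-15 - 6\right) - 0\right) = - 24 \left(-21 + 0\right) = \left(-24\right) \left(-21\right) = 504$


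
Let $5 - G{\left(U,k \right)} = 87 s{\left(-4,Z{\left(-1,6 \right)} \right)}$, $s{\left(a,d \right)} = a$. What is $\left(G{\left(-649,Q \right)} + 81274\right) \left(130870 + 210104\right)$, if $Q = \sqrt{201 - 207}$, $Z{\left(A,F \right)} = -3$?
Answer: $27832684698$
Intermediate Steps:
$Q = i \sqrt{6}$ ($Q = \sqrt{-6} = i \sqrt{6} \approx 2.4495 i$)
$G{\left(U,k \right)} = 353$ ($G{\left(U,k \right)} = 5 - 87 \left(-4\right) = 5 - -348 = 5 + 348 = 353$)
$\left(G{\left(-649,Q \right)} + 81274\right) \left(130870 + 210104\right) = \left(353 + 81274\right) \left(130870 + 210104\right) = 81627 \cdot 340974 = 27832684698$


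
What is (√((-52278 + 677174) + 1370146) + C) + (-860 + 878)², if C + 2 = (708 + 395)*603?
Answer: 665431 + √1995042 ≈ 6.6684e+5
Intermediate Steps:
C = 665107 (C = -2 + (708 + 395)*603 = -2 + 1103*603 = -2 + 665109 = 665107)
(√((-52278 + 677174) + 1370146) + C) + (-860 + 878)² = (√((-52278 + 677174) + 1370146) + 665107) + (-860 + 878)² = (√(624896 + 1370146) + 665107) + 18² = (√1995042 + 665107) + 324 = (665107 + √1995042) + 324 = 665431 + √1995042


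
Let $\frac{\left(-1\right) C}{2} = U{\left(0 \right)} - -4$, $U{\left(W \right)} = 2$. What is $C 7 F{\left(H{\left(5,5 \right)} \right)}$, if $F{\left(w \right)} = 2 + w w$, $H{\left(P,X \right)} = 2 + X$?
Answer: $-4284$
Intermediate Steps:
$F{\left(w \right)} = 2 + w^{2}$
$C = -12$ ($C = - 2 \left(2 - -4\right) = - 2 \left(2 + 4\right) = \left(-2\right) 6 = -12$)
$C 7 F{\left(H{\left(5,5 \right)} \right)} = \left(-12\right) 7 \left(2 + \left(2 + 5\right)^{2}\right) = - 84 \left(2 + 7^{2}\right) = - 84 \left(2 + 49\right) = \left(-84\right) 51 = -4284$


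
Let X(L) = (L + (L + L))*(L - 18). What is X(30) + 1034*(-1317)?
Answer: -1360698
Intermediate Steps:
X(L) = 3*L*(-18 + L) (X(L) = (L + 2*L)*(-18 + L) = (3*L)*(-18 + L) = 3*L*(-18 + L))
X(30) + 1034*(-1317) = 3*30*(-18 + 30) + 1034*(-1317) = 3*30*12 - 1361778 = 1080 - 1361778 = -1360698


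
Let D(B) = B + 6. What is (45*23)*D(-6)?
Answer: 0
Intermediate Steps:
D(B) = 6 + B
(45*23)*D(-6) = (45*23)*(6 - 6) = 1035*0 = 0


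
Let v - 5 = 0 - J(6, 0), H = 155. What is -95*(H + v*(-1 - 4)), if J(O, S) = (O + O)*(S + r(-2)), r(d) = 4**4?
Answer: -1471550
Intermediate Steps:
r(d) = 256
J(O, S) = 2*O*(256 + S) (J(O, S) = (O + O)*(S + 256) = (2*O)*(256 + S) = 2*O*(256 + S))
v = -3067 (v = 5 + (0 - 2*6*(256 + 0)) = 5 + (0 - 2*6*256) = 5 + (0 - 1*3072) = 5 + (0 - 3072) = 5 - 3072 = -3067)
-95*(H + v*(-1 - 4)) = -95*(155 - 3067*(-1 - 4)) = -95*(155 - 3067*(-5)) = -95*(155 + 15335) = -95*15490 = -1471550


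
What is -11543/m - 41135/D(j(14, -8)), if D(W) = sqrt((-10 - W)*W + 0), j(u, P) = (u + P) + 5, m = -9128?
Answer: 1649/1304 + 41135*I*sqrt(231)/231 ≈ 1.2646 + 2706.5*I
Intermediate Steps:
j(u, P) = 5 + P + u (j(u, P) = (P + u) + 5 = 5 + P + u)
D(W) = sqrt(W*(-10 - W)) (D(W) = sqrt(W*(-10 - W) + 0) = sqrt(W*(-10 - W)))
-11543/m - 41135/D(j(14, -8)) = -11543/(-9128) - 41135*(-I/(sqrt(10 + (5 - 8 + 14))*sqrt(5 - 8 + 14))) = -11543*(-1/9128) - 41135*(-I*sqrt(11)/(11*sqrt(10 + 11))) = 1649/1304 - 41135*(-I*sqrt(231)/231) = 1649/1304 - (-41135)*I*sqrt(231)/231 = 1649/1304 + 41135*I*sqrt(231)/231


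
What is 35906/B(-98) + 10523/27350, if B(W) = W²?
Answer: 135386499/32833675 ≈ 4.1234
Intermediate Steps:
35906/B(-98) + 10523/27350 = 35906/((-98)²) + 10523/27350 = 35906/9604 + 10523*(1/27350) = 35906*(1/9604) + 10523/27350 = 17953/4802 + 10523/27350 = 135386499/32833675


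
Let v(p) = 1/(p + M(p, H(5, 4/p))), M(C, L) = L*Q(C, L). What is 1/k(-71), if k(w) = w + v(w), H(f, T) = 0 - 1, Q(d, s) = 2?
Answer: -73/5184 ≈ -0.014082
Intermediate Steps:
H(f, T) = -1
M(C, L) = 2*L (M(C, L) = L*2 = 2*L)
v(p) = 1/(-2 + p) (v(p) = 1/(p + 2*(-1)) = 1/(p - 2) = 1/(-2 + p))
k(w) = w + 1/(-2 + w)
1/k(-71) = 1/((1 - 71*(-2 - 71))/(-2 - 71)) = 1/((1 - 71*(-73))/(-73)) = 1/(-(1 + 5183)/73) = 1/(-1/73*5184) = 1/(-5184/73) = -73/5184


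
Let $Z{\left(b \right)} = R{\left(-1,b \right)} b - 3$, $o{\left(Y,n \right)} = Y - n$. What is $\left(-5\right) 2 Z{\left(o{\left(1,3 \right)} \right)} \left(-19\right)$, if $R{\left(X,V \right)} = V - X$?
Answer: $-190$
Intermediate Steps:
$Z{\left(b \right)} = -3 + b \left(1 + b\right)$ ($Z{\left(b \right)} = \left(b - -1\right) b - 3 = \left(b + 1\right) b - 3 = \left(1 + b\right) b - 3 = b \left(1 + b\right) - 3 = -3 + b \left(1 + b\right)$)
$\left(-5\right) 2 Z{\left(o{\left(1,3 \right)} \right)} \left(-19\right) = \left(-5\right) 2 \left(-3 + \left(1 - 3\right) \left(1 + \left(1 - 3\right)\right)\right) \left(-19\right) = - 10 \left(-3 + \left(1 - 3\right) \left(1 + \left(1 - 3\right)\right)\right) \left(-19\right) = - 10 \left(-3 - 2 \left(1 - 2\right)\right) \left(-19\right) = - 10 \left(-3 - -2\right) \left(-19\right) = - 10 \left(-3 + 2\right) \left(-19\right) = \left(-10\right) \left(-1\right) \left(-19\right) = 10 \left(-19\right) = -190$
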